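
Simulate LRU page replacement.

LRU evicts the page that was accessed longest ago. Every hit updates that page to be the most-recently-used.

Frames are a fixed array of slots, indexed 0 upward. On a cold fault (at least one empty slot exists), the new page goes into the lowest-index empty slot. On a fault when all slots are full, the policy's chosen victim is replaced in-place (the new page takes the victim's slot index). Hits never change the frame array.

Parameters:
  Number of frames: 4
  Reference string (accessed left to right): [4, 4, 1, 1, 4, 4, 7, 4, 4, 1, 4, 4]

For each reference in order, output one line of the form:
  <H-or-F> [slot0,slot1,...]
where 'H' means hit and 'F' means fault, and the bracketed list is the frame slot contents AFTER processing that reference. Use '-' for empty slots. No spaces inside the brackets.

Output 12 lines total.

F [4,-,-,-]
H [4,-,-,-]
F [4,1,-,-]
H [4,1,-,-]
H [4,1,-,-]
H [4,1,-,-]
F [4,1,7,-]
H [4,1,7,-]
H [4,1,7,-]
H [4,1,7,-]
H [4,1,7,-]
H [4,1,7,-]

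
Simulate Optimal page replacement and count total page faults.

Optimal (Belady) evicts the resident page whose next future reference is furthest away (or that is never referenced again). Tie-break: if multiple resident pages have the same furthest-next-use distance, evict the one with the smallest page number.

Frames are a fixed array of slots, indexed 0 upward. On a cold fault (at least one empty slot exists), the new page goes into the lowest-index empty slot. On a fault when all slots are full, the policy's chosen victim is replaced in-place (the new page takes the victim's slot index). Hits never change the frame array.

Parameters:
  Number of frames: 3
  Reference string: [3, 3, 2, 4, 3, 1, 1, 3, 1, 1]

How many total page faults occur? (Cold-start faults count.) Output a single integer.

Answer: 4

Derivation:
Step 0: ref 3 → FAULT, frames=[3,-,-]
Step 1: ref 3 → HIT, frames=[3,-,-]
Step 2: ref 2 → FAULT, frames=[3,2,-]
Step 3: ref 4 → FAULT, frames=[3,2,4]
Step 4: ref 3 → HIT, frames=[3,2,4]
Step 5: ref 1 → FAULT (evict 2), frames=[3,1,4]
Step 6: ref 1 → HIT, frames=[3,1,4]
Step 7: ref 3 → HIT, frames=[3,1,4]
Step 8: ref 1 → HIT, frames=[3,1,4]
Step 9: ref 1 → HIT, frames=[3,1,4]
Total faults: 4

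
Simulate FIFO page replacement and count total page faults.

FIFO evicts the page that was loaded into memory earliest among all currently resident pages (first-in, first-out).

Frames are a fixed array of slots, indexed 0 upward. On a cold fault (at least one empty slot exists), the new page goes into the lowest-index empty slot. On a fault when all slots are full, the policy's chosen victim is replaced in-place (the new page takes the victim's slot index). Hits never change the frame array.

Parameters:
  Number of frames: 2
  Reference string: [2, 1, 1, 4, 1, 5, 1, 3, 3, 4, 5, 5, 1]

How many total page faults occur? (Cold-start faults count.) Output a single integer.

Answer: 9

Derivation:
Step 0: ref 2 → FAULT, frames=[2,-]
Step 1: ref 1 → FAULT, frames=[2,1]
Step 2: ref 1 → HIT, frames=[2,1]
Step 3: ref 4 → FAULT (evict 2), frames=[4,1]
Step 4: ref 1 → HIT, frames=[4,1]
Step 5: ref 5 → FAULT (evict 1), frames=[4,5]
Step 6: ref 1 → FAULT (evict 4), frames=[1,5]
Step 7: ref 3 → FAULT (evict 5), frames=[1,3]
Step 8: ref 3 → HIT, frames=[1,3]
Step 9: ref 4 → FAULT (evict 1), frames=[4,3]
Step 10: ref 5 → FAULT (evict 3), frames=[4,5]
Step 11: ref 5 → HIT, frames=[4,5]
Step 12: ref 1 → FAULT (evict 4), frames=[1,5]
Total faults: 9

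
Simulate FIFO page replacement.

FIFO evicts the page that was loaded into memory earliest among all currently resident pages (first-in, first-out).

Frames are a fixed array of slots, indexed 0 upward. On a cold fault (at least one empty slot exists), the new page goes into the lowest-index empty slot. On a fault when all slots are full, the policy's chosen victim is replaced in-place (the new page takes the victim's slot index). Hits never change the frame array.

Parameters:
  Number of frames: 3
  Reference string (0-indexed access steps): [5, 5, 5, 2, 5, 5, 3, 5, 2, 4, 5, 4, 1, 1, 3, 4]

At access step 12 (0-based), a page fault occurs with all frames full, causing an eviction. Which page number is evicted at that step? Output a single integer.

Step 0: ref 5 -> FAULT, frames=[5,-,-]
Step 1: ref 5 -> HIT, frames=[5,-,-]
Step 2: ref 5 -> HIT, frames=[5,-,-]
Step 3: ref 2 -> FAULT, frames=[5,2,-]
Step 4: ref 5 -> HIT, frames=[5,2,-]
Step 5: ref 5 -> HIT, frames=[5,2,-]
Step 6: ref 3 -> FAULT, frames=[5,2,3]
Step 7: ref 5 -> HIT, frames=[5,2,3]
Step 8: ref 2 -> HIT, frames=[5,2,3]
Step 9: ref 4 -> FAULT, evict 5, frames=[4,2,3]
Step 10: ref 5 -> FAULT, evict 2, frames=[4,5,3]
Step 11: ref 4 -> HIT, frames=[4,5,3]
Step 12: ref 1 -> FAULT, evict 3, frames=[4,5,1]
At step 12: evicted page 3

Answer: 3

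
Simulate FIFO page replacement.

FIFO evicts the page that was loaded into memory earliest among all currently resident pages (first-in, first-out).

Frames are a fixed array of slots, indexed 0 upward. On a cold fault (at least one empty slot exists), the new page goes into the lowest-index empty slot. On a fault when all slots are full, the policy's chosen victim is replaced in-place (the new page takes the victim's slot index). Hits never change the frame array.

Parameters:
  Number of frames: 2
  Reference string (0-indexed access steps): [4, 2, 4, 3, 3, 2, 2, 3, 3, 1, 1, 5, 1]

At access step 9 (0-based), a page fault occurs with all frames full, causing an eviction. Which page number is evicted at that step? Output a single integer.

Step 0: ref 4 -> FAULT, frames=[4,-]
Step 1: ref 2 -> FAULT, frames=[4,2]
Step 2: ref 4 -> HIT, frames=[4,2]
Step 3: ref 3 -> FAULT, evict 4, frames=[3,2]
Step 4: ref 3 -> HIT, frames=[3,2]
Step 5: ref 2 -> HIT, frames=[3,2]
Step 6: ref 2 -> HIT, frames=[3,2]
Step 7: ref 3 -> HIT, frames=[3,2]
Step 8: ref 3 -> HIT, frames=[3,2]
Step 9: ref 1 -> FAULT, evict 2, frames=[3,1]
At step 9: evicted page 2

Answer: 2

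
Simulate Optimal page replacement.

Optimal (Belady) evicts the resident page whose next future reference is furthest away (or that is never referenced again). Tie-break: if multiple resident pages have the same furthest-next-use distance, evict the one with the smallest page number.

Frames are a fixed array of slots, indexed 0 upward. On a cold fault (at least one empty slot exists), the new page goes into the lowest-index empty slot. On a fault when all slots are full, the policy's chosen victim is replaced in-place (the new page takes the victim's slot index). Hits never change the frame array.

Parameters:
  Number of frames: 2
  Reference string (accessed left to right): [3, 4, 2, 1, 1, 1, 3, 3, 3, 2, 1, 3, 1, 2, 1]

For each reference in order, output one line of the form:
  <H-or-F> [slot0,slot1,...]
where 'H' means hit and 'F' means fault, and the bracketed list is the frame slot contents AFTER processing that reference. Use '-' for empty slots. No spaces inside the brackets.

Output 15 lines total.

F [3,-]
F [3,4]
F [3,2]
F [3,1]
H [3,1]
H [3,1]
H [3,1]
H [3,1]
H [3,1]
F [2,1]
H [2,1]
F [3,1]
H [3,1]
F [2,1]
H [2,1]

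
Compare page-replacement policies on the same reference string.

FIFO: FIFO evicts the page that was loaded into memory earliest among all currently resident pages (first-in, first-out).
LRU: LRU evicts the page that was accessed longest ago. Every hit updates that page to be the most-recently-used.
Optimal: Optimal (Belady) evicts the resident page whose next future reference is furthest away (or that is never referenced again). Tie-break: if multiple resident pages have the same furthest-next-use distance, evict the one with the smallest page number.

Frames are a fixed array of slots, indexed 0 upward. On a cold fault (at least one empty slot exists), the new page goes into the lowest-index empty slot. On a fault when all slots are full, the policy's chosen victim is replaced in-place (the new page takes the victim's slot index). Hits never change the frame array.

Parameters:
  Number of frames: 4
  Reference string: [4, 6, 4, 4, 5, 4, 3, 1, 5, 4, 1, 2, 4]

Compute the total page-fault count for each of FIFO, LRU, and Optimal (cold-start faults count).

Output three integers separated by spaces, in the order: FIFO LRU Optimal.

--- FIFO ---
  step 0: ref 4 -> FAULT, frames=[4,-,-,-] (faults so far: 1)
  step 1: ref 6 -> FAULT, frames=[4,6,-,-] (faults so far: 2)
  step 2: ref 4 -> HIT, frames=[4,6,-,-] (faults so far: 2)
  step 3: ref 4 -> HIT, frames=[4,6,-,-] (faults so far: 2)
  step 4: ref 5 -> FAULT, frames=[4,6,5,-] (faults so far: 3)
  step 5: ref 4 -> HIT, frames=[4,6,5,-] (faults so far: 3)
  step 6: ref 3 -> FAULT, frames=[4,6,5,3] (faults so far: 4)
  step 7: ref 1 -> FAULT, evict 4, frames=[1,6,5,3] (faults so far: 5)
  step 8: ref 5 -> HIT, frames=[1,6,5,3] (faults so far: 5)
  step 9: ref 4 -> FAULT, evict 6, frames=[1,4,5,3] (faults so far: 6)
  step 10: ref 1 -> HIT, frames=[1,4,5,3] (faults so far: 6)
  step 11: ref 2 -> FAULT, evict 5, frames=[1,4,2,3] (faults so far: 7)
  step 12: ref 4 -> HIT, frames=[1,4,2,3] (faults so far: 7)
  FIFO total faults: 7
--- LRU ---
  step 0: ref 4 -> FAULT, frames=[4,-,-,-] (faults so far: 1)
  step 1: ref 6 -> FAULT, frames=[4,6,-,-] (faults so far: 2)
  step 2: ref 4 -> HIT, frames=[4,6,-,-] (faults so far: 2)
  step 3: ref 4 -> HIT, frames=[4,6,-,-] (faults so far: 2)
  step 4: ref 5 -> FAULT, frames=[4,6,5,-] (faults so far: 3)
  step 5: ref 4 -> HIT, frames=[4,6,5,-] (faults so far: 3)
  step 6: ref 3 -> FAULT, frames=[4,6,5,3] (faults so far: 4)
  step 7: ref 1 -> FAULT, evict 6, frames=[4,1,5,3] (faults so far: 5)
  step 8: ref 5 -> HIT, frames=[4,1,5,3] (faults so far: 5)
  step 9: ref 4 -> HIT, frames=[4,1,5,3] (faults so far: 5)
  step 10: ref 1 -> HIT, frames=[4,1,5,3] (faults so far: 5)
  step 11: ref 2 -> FAULT, evict 3, frames=[4,1,5,2] (faults so far: 6)
  step 12: ref 4 -> HIT, frames=[4,1,5,2] (faults so far: 6)
  LRU total faults: 6
--- Optimal ---
  step 0: ref 4 -> FAULT, frames=[4,-,-,-] (faults so far: 1)
  step 1: ref 6 -> FAULT, frames=[4,6,-,-] (faults so far: 2)
  step 2: ref 4 -> HIT, frames=[4,6,-,-] (faults so far: 2)
  step 3: ref 4 -> HIT, frames=[4,6,-,-] (faults so far: 2)
  step 4: ref 5 -> FAULT, frames=[4,6,5,-] (faults so far: 3)
  step 5: ref 4 -> HIT, frames=[4,6,5,-] (faults so far: 3)
  step 6: ref 3 -> FAULT, frames=[4,6,5,3] (faults so far: 4)
  step 7: ref 1 -> FAULT, evict 3, frames=[4,6,5,1] (faults so far: 5)
  step 8: ref 5 -> HIT, frames=[4,6,5,1] (faults so far: 5)
  step 9: ref 4 -> HIT, frames=[4,6,5,1] (faults so far: 5)
  step 10: ref 1 -> HIT, frames=[4,6,5,1] (faults so far: 5)
  step 11: ref 2 -> FAULT, evict 1, frames=[4,6,5,2] (faults so far: 6)
  step 12: ref 4 -> HIT, frames=[4,6,5,2] (faults so far: 6)
  Optimal total faults: 6

Answer: 7 6 6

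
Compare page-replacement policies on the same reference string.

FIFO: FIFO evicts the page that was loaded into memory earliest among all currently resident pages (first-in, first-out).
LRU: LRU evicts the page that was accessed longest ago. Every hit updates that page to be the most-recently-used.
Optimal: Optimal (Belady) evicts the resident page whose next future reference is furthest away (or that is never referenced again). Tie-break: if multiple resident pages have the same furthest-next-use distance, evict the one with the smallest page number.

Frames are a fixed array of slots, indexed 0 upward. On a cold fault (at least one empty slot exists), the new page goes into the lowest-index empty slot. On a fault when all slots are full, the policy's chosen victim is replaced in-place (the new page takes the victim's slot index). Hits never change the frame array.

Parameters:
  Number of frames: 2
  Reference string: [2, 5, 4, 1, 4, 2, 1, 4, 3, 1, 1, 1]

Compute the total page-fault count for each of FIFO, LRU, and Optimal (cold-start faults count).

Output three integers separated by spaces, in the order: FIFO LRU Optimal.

--- FIFO ---
  step 0: ref 2 -> FAULT, frames=[2,-] (faults so far: 1)
  step 1: ref 5 -> FAULT, frames=[2,5] (faults so far: 2)
  step 2: ref 4 -> FAULT, evict 2, frames=[4,5] (faults so far: 3)
  step 3: ref 1 -> FAULT, evict 5, frames=[4,1] (faults so far: 4)
  step 4: ref 4 -> HIT, frames=[4,1] (faults so far: 4)
  step 5: ref 2 -> FAULT, evict 4, frames=[2,1] (faults so far: 5)
  step 6: ref 1 -> HIT, frames=[2,1] (faults so far: 5)
  step 7: ref 4 -> FAULT, evict 1, frames=[2,4] (faults so far: 6)
  step 8: ref 3 -> FAULT, evict 2, frames=[3,4] (faults so far: 7)
  step 9: ref 1 -> FAULT, evict 4, frames=[3,1] (faults so far: 8)
  step 10: ref 1 -> HIT, frames=[3,1] (faults so far: 8)
  step 11: ref 1 -> HIT, frames=[3,1] (faults so far: 8)
  FIFO total faults: 8
--- LRU ---
  step 0: ref 2 -> FAULT, frames=[2,-] (faults so far: 1)
  step 1: ref 5 -> FAULT, frames=[2,5] (faults so far: 2)
  step 2: ref 4 -> FAULT, evict 2, frames=[4,5] (faults so far: 3)
  step 3: ref 1 -> FAULT, evict 5, frames=[4,1] (faults so far: 4)
  step 4: ref 4 -> HIT, frames=[4,1] (faults so far: 4)
  step 5: ref 2 -> FAULT, evict 1, frames=[4,2] (faults so far: 5)
  step 6: ref 1 -> FAULT, evict 4, frames=[1,2] (faults so far: 6)
  step 7: ref 4 -> FAULT, evict 2, frames=[1,4] (faults so far: 7)
  step 8: ref 3 -> FAULT, evict 1, frames=[3,4] (faults so far: 8)
  step 9: ref 1 -> FAULT, evict 4, frames=[3,1] (faults so far: 9)
  step 10: ref 1 -> HIT, frames=[3,1] (faults so far: 9)
  step 11: ref 1 -> HIT, frames=[3,1] (faults so far: 9)
  LRU total faults: 9
--- Optimal ---
  step 0: ref 2 -> FAULT, frames=[2,-] (faults so far: 1)
  step 1: ref 5 -> FAULT, frames=[2,5] (faults so far: 2)
  step 2: ref 4 -> FAULT, evict 5, frames=[2,4] (faults so far: 3)
  step 3: ref 1 -> FAULT, evict 2, frames=[1,4] (faults so far: 4)
  step 4: ref 4 -> HIT, frames=[1,4] (faults so far: 4)
  step 5: ref 2 -> FAULT, evict 4, frames=[1,2] (faults so far: 5)
  step 6: ref 1 -> HIT, frames=[1,2] (faults so far: 5)
  step 7: ref 4 -> FAULT, evict 2, frames=[1,4] (faults so far: 6)
  step 8: ref 3 -> FAULT, evict 4, frames=[1,3] (faults so far: 7)
  step 9: ref 1 -> HIT, frames=[1,3] (faults so far: 7)
  step 10: ref 1 -> HIT, frames=[1,3] (faults so far: 7)
  step 11: ref 1 -> HIT, frames=[1,3] (faults so far: 7)
  Optimal total faults: 7

Answer: 8 9 7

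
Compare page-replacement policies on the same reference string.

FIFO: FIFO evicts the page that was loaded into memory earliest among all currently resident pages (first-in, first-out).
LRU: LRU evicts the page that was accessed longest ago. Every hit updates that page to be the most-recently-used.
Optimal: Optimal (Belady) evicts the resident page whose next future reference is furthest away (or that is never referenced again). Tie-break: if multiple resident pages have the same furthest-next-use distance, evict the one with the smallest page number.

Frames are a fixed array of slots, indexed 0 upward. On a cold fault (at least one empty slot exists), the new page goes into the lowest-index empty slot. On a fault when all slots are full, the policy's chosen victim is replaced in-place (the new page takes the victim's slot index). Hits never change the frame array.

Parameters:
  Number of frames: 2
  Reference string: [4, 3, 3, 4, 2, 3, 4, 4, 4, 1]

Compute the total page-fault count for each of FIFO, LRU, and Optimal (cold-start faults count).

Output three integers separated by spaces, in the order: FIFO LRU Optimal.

--- FIFO ---
  step 0: ref 4 -> FAULT, frames=[4,-] (faults so far: 1)
  step 1: ref 3 -> FAULT, frames=[4,3] (faults so far: 2)
  step 2: ref 3 -> HIT, frames=[4,3] (faults so far: 2)
  step 3: ref 4 -> HIT, frames=[4,3] (faults so far: 2)
  step 4: ref 2 -> FAULT, evict 4, frames=[2,3] (faults so far: 3)
  step 5: ref 3 -> HIT, frames=[2,3] (faults so far: 3)
  step 6: ref 4 -> FAULT, evict 3, frames=[2,4] (faults so far: 4)
  step 7: ref 4 -> HIT, frames=[2,4] (faults so far: 4)
  step 8: ref 4 -> HIT, frames=[2,4] (faults so far: 4)
  step 9: ref 1 -> FAULT, evict 2, frames=[1,4] (faults so far: 5)
  FIFO total faults: 5
--- LRU ---
  step 0: ref 4 -> FAULT, frames=[4,-] (faults so far: 1)
  step 1: ref 3 -> FAULT, frames=[4,3] (faults so far: 2)
  step 2: ref 3 -> HIT, frames=[4,3] (faults so far: 2)
  step 3: ref 4 -> HIT, frames=[4,3] (faults so far: 2)
  step 4: ref 2 -> FAULT, evict 3, frames=[4,2] (faults so far: 3)
  step 5: ref 3 -> FAULT, evict 4, frames=[3,2] (faults so far: 4)
  step 6: ref 4 -> FAULT, evict 2, frames=[3,4] (faults so far: 5)
  step 7: ref 4 -> HIT, frames=[3,4] (faults so far: 5)
  step 8: ref 4 -> HIT, frames=[3,4] (faults so far: 5)
  step 9: ref 1 -> FAULT, evict 3, frames=[1,4] (faults so far: 6)
  LRU total faults: 6
--- Optimal ---
  step 0: ref 4 -> FAULT, frames=[4,-] (faults so far: 1)
  step 1: ref 3 -> FAULT, frames=[4,3] (faults so far: 2)
  step 2: ref 3 -> HIT, frames=[4,3] (faults so far: 2)
  step 3: ref 4 -> HIT, frames=[4,3] (faults so far: 2)
  step 4: ref 2 -> FAULT, evict 4, frames=[2,3] (faults so far: 3)
  step 5: ref 3 -> HIT, frames=[2,3] (faults so far: 3)
  step 6: ref 4 -> FAULT, evict 2, frames=[4,3] (faults so far: 4)
  step 7: ref 4 -> HIT, frames=[4,3] (faults so far: 4)
  step 8: ref 4 -> HIT, frames=[4,3] (faults so far: 4)
  step 9: ref 1 -> FAULT, evict 3, frames=[4,1] (faults so far: 5)
  Optimal total faults: 5

Answer: 5 6 5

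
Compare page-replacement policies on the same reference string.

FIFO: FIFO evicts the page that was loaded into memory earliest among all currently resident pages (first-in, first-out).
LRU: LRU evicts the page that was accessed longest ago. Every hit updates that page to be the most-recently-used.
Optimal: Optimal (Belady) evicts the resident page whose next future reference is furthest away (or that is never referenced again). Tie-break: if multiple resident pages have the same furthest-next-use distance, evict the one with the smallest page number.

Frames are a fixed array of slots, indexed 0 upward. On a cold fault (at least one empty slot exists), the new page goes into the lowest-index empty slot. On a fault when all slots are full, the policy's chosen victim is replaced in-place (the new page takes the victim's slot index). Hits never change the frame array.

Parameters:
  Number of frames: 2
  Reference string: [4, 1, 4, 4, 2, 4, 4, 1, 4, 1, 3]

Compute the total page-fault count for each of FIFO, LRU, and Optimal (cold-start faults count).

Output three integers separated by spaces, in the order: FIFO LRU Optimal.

--- FIFO ---
  step 0: ref 4 -> FAULT, frames=[4,-] (faults so far: 1)
  step 1: ref 1 -> FAULT, frames=[4,1] (faults so far: 2)
  step 2: ref 4 -> HIT, frames=[4,1] (faults so far: 2)
  step 3: ref 4 -> HIT, frames=[4,1] (faults so far: 2)
  step 4: ref 2 -> FAULT, evict 4, frames=[2,1] (faults so far: 3)
  step 5: ref 4 -> FAULT, evict 1, frames=[2,4] (faults so far: 4)
  step 6: ref 4 -> HIT, frames=[2,4] (faults so far: 4)
  step 7: ref 1 -> FAULT, evict 2, frames=[1,4] (faults so far: 5)
  step 8: ref 4 -> HIT, frames=[1,4] (faults so far: 5)
  step 9: ref 1 -> HIT, frames=[1,4] (faults so far: 5)
  step 10: ref 3 -> FAULT, evict 4, frames=[1,3] (faults so far: 6)
  FIFO total faults: 6
--- LRU ---
  step 0: ref 4 -> FAULT, frames=[4,-] (faults so far: 1)
  step 1: ref 1 -> FAULT, frames=[4,1] (faults so far: 2)
  step 2: ref 4 -> HIT, frames=[4,1] (faults so far: 2)
  step 3: ref 4 -> HIT, frames=[4,1] (faults so far: 2)
  step 4: ref 2 -> FAULT, evict 1, frames=[4,2] (faults so far: 3)
  step 5: ref 4 -> HIT, frames=[4,2] (faults so far: 3)
  step 6: ref 4 -> HIT, frames=[4,2] (faults so far: 3)
  step 7: ref 1 -> FAULT, evict 2, frames=[4,1] (faults so far: 4)
  step 8: ref 4 -> HIT, frames=[4,1] (faults so far: 4)
  step 9: ref 1 -> HIT, frames=[4,1] (faults so far: 4)
  step 10: ref 3 -> FAULT, evict 4, frames=[3,1] (faults so far: 5)
  LRU total faults: 5
--- Optimal ---
  step 0: ref 4 -> FAULT, frames=[4,-] (faults so far: 1)
  step 1: ref 1 -> FAULT, frames=[4,1] (faults so far: 2)
  step 2: ref 4 -> HIT, frames=[4,1] (faults so far: 2)
  step 3: ref 4 -> HIT, frames=[4,1] (faults so far: 2)
  step 4: ref 2 -> FAULT, evict 1, frames=[4,2] (faults so far: 3)
  step 5: ref 4 -> HIT, frames=[4,2] (faults so far: 3)
  step 6: ref 4 -> HIT, frames=[4,2] (faults so far: 3)
  step 7: ref 1 -> FAULT, evict 2, frames=[4,1] (faults so far: 4)
  step 8: ref 4 -> HIT, frames=[4,1] (faults so far: 4)
  step 9: ref 1 -> HIT, frames=[4,1] (faults so far: 4)
  step 10: ref 3 -> FAULT, evict 1, frames=[4,3] (faults so far: 5)
  Optimal total faults: 5

Answer: 6 5 5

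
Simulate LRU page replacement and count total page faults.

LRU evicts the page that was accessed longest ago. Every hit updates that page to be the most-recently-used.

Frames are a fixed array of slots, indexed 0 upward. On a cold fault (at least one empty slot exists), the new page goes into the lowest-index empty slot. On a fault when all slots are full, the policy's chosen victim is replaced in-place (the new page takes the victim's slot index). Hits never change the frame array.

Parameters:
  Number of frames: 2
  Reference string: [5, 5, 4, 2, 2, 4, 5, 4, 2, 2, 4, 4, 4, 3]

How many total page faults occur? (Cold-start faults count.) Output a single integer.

Answer: 6

Derivation:
Step 0: ref 5 → FAULT, frames=[5,-]
Step 1: ref 5 → HIT, frames=[5,-]
Step 2: ref 4 → FAULT, frames=[5,4]
Step 3: ref 2 → FAULT (evict 5), frames=[2,4]
Step 4: ref 2 → HIT, frames=[2,4]
Step 5: ref 4 → HIT, frames=[2,4]
Step 6: ref 5 → FAULT (evict 2), frames=[5,4]
Step 7: ref 4 → HIT, frames=[5,4]
Step 8: ref 2 → FAULT (evict 5), frames=[2,4]
Step 9: ref 2 → HIT, frames=[2,4]
Step 10: ref 4 → HIT, frames=[2,4]
Step 11: ref 4 → HIT, frames=[2,4]
Step 12: ref 4 → HIT, frames=[2,4]
Step 13: ref 3 → FAULT (evict 2), frames=[3,4]
Total faults: 6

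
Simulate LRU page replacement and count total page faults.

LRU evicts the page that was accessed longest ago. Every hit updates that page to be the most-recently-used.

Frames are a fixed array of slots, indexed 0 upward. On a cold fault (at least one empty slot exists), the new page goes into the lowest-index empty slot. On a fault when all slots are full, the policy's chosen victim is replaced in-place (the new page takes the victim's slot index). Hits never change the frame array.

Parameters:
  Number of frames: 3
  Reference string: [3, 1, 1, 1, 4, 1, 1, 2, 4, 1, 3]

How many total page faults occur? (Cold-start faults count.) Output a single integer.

Step 0: ref 3 → FAULT, frames=[3,-,-]
Step 1: ref 1 → FAULT, frames=[3,1,-]
Step 2: ref 1 → HIT, frames=[3,1,-]
Step 3: ref 1 → HIT, frames=[3,1,-]
Step 4: ref 4 → FAULT, frames=[3,1,4]
Step 5: ref 1 → HIT, frames=[3,1,4]
Step 6: ref 1 → HIT, frames=[3,1,4]
Step 7: ref 2 → FAULT (evict 3), frames=[2,1,4]
Step 8: ref 4 → HIT, frames=[2,1,4]
Step 9: ref 1 → HIT, frames=[2,1,4]
Step 10: ref 3 → FAULT (evict 2), frames=[3,1,4]
Total faults: 5

Answer: 5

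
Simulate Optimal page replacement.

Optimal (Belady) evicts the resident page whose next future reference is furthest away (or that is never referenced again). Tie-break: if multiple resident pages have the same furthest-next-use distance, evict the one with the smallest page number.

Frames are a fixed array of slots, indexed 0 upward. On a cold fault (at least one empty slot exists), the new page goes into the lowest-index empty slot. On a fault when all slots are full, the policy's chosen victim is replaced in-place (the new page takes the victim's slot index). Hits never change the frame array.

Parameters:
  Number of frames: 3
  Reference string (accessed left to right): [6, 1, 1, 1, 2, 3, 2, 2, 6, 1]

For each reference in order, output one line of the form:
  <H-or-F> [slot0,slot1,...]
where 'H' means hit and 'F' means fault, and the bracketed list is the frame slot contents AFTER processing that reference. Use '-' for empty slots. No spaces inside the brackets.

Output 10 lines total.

F [6,-,-]
F [6,1,-]
H [6,1,-]
H [6,1,-]
F [6,1,2]
F [6,3,2]
H [6,3,2]
H [6,3,2]
H [6,3,2]
F [6,3,1]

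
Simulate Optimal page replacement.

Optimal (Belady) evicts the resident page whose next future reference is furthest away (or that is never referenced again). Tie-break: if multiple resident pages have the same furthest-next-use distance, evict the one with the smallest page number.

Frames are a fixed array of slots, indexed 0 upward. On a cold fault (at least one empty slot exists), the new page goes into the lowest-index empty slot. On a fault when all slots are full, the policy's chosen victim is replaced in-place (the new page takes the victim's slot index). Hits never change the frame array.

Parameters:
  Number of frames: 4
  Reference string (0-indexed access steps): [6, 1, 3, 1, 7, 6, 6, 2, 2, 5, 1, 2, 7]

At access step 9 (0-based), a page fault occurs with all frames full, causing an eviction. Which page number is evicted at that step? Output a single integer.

Step 0: ref 6 -> FAULT, frames=[6,-,-,-]
Step 1: ref 1 -> FAULT, frames=[6,1,-,-]
Step 2: ref 3 -> FAULT, frames=[6,1,3,-]
Step 3: ref 1 -> HIT, frames=[6,1,3,-]
Step 4: ref 7 -> FAULT, frames=[6,1,3,7]
Step 5: ref 6 -> HIT, frames=[6,1,3,7]
Step 6: ref 6 -> HIT, frames=[6,1,3,7]
Step 7: ref 2 -> FAULT, evict 3, frames=[6,1,2,7]
Step 8: ref 2 -> HIT, frames=[6,1,2,7]
Step 9: ref 5 -> FAULT, evict 6, frames=[5,1,2,7]
At step 9: evicted page 6

Answer: 6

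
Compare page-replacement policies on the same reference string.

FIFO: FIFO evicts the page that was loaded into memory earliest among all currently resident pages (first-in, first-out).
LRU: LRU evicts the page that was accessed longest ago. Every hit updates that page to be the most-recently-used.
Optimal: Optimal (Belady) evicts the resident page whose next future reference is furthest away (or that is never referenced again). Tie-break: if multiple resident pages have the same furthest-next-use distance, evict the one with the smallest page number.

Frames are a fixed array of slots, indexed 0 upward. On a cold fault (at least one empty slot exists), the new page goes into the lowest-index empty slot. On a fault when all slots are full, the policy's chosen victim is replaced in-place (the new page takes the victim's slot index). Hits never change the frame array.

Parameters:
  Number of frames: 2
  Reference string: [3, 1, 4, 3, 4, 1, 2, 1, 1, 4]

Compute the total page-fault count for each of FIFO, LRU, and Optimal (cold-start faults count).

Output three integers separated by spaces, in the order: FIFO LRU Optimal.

Answer: 7 7 6

Derivation:
--- FIFO ---
  step 0: ref 3 -> FAULT, frames=[3,-] (faults so far: 1)
  step 1: ref 1 -> FAULT, frames=[3,1] (faults so far: 2)
  step 2: ref 4 -> FAULT, evict 3, frames=[4,1] (faults so far: 3)
  step 3: ref 3 -> FAULT, evict 1, frames=[4,3] (faults so far: 4)
  step 4: ref 4 -> HIT, frames=[4,3] (faults so far: 4)
  step 5: ref 1 -> FAULT, evict 4, frames=[1,3] (faults so far: 5)
  step 6: ref 2 -> FAULT, evict 3, frames=[1,2] (faults so far: 6)
  step 7: ref 1 -> HIT, frames=[1,2] (faults so far: 6)
  step 8: ref 1 -> HIT, frames=[1,2] (faults so far: 6)
  step 9: ref 4 -> FAULT, evict 1, frames=[4,2] (faults so far: 7)
  FIFO total faults: 7
--- LRU ---
  step 0: ref 3 -> FAULT, frames=[3,-] (faults so far: 1)
  step 1: ref 1 -> FAULT, frames=[3,1] (faults so far: 2)
  step 2: ref 4 -> FAULT, evict 3, frames=[4,1] (faults so far: 3)
  step 3: ref 3 -> FAULT, evict 1, frames=[4,3] (faults so far: 4)
  step 4: ref 4 -> HIT, frames=[4,3] (faults so far: 4)
  step 5: ref 1 -> FAULT, evict 3, frames=[4,1] (faults so far: 5)
  step 6: ref 2 -> FAULT, evict 4, frames=[2,1] (faults so far: 6)
  step 7: ref 1 -> HIT, frames=[2,1] (faults so far: 6)
  step 8: ref 1 -> HIT, frames=[2,1] (faults so far: 6)
  step 9: ref 4 -> FAULT, evict 2, frames=[4,1] (faults so far: 7)
  LRU total faults: 7
--- Optimal ---
  step 0: ref 3 -> FAULT, frames=[3,-] (faults so far: 1)
  step 1: ref 1 -> FAULT, frames=[3,1] (faults so far: 2)
  step 2: ref 4 -> FAULT, evict 1, frames=[3,4] (faults so far: 3)
  step 3: ref 3 -> HIT, frames=[3,4] (faults so far: 3)
  step 4: ref 4 -> HIT, frames=[3,4] (faults so far: 3)
  step 5: ref 1 -> FAULT, evict 3, frames=[1,4] (faults so far: 4)
  step 6: ref 2 -> FAULT, evict 4, frames=[1,2] (faults so far: 5)
  step 7: ref 1 -> HIT, frames=[1,2] (faults so far: 5)
  step 8: ref 1 -> HIT, frames=[1,2] (faults so far: 5)
  step 9: ref 4 -> FAULT, evict 1, frames=[4,2] (faults so far: 6)
  Optimal total faults: 6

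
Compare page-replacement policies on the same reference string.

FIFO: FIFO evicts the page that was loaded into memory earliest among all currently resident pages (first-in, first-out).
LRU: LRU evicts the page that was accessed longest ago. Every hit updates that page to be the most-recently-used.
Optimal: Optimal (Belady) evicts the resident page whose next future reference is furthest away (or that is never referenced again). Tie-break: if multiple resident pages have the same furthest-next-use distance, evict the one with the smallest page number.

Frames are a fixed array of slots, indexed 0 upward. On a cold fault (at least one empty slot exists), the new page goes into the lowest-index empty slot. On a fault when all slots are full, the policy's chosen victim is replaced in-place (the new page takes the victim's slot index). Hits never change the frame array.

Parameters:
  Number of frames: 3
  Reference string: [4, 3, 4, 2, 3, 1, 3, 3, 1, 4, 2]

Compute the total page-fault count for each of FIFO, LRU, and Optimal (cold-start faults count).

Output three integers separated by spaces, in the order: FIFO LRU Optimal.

--- FIFO ---
  step 0: ref 4 -> FAULT, frames=[4,-,-] (faults so far: 1)
  step 1: ref 3 -> FAULT, frames=[4,3,-] (faults so far: 2)
  step 2: ref 4 -> HIT, frames=[4,3,-] (faults so far: 2)
  step 3: ref 2 -> FAULT, frames=[4,3,2] (faults so far: 3)
  step 4: ref 3 -> HIT, frames=[4,3,2] (faults so far: 3)
  step 5: ref 1 -> FAULT, evict 4, frames=[1,3,2] (faults so far: 4)
  step 6: ref 3 -> HIT, frames=[1,3,2] (faults so far: 4)
  step 7: ref 3 -> HIT, frames=[1,3,2] (faults so far: 4)
  step 8: ref 1 -> HIT, frames=[1,3,2] (faults so far: 4)
  step 9: ref 4 -> FAULT, evict 3, frames=[1,4,2] (faults so far: 5)
  step 10: ref 2 -> HIT, frames=[1,4,2] (faults so far: 5)
  FIFO total faults: 5
--- LRU ---
  step 0: ref 4 -> FAULT, frames=[4,-,-] (faults so far: 1)
  step 1: ref 3 -> FAULT, frames=[4,3,-] (faults so far: 2)
  step 2: ref 4 -> HIT, frames=[4,3,-] (faults so far: 2)
  step 3: ref 2 -> FAULT, frames=[4,3,2] (faults so far: 3)
  step 4: ref 3 -> HIT, frames=[4,3,2] (faults so far: 3)
  step 5: ref 1 -> FAULT, evict 4, frames=[1,3,2] (faults so far: 4)
  step 6: ref 3 -> HIT, frames=[1,3,2] (faults so far: 4)
  step 7: ref 3 -> HIT, frames=[1,3,2] (faults so far: 4)
  step 8: ref 1 -> HIT, frames=[1,3,2] (faults so far: 4)
  step 9: ref 4 -> FAULT, evict 2, frames=[1,3,4] (faults so far: 5)
  step 10: ref 2 -> FAULT, evict 3, frames=[1,2,4] (faults so far: 6)
  LRU total faults: 6
--- Optimal ---
  step 0: ref 4 -> FAULT, frames=[4,-,-] (faults so far: 1)
  step 1: ref 3 -> FAULT, frames=[4,3,-] (faults so far: 2)
  step 2: ref 4 -> HIT, frames=[4,3,-] (faults so far: 2)
  step 3: ref 2 -> FAULT, frames=[4,3,2] (faults so far: 3)
  step 4: ref 3 -> HIT, frames=[4,3,2] (faults so far: 3)
  step 5: ref 1 -> FAULT, evict 2, frames=[4,3,1] (faults so far: 4)
  step 6: ref 3 -> HIT, frames=[4,3,1] (faults so far: 4)
  step 7: ref 3 -> HIT, frames=[4,3,1] (faults so far: 4)
  step 8: ref 1 -> HIT, frames=[4,3,1] (faults so far: 4)
  step 9: ref 4 -> HIT, frames=[4,3,1] (faults so far: 4)
  step 10: ref 2 -> FAULT, evict 1, frames=[4,3,2] (faults so far: 5)
  Optimal total faults: 5

Answer: 5 6 5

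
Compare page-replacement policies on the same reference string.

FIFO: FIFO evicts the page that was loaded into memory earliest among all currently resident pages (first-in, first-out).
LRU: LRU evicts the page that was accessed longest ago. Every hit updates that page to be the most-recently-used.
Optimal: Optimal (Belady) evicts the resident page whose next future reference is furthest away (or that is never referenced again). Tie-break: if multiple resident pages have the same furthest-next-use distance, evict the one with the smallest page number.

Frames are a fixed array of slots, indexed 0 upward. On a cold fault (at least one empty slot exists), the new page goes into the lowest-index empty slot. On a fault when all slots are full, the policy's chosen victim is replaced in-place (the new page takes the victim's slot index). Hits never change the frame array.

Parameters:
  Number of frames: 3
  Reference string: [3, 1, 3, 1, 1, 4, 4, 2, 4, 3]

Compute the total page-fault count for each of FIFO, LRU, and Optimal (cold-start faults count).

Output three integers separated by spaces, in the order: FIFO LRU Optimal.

--- FIFO ---
  step 0: ref 3 -> FAULT, frames=[3,-,-] (faults so far: 1)
  step 1: ref 1 -> FAULT, frames=[3,1,-] (faults so far: 2)
  step 2: ref 3 -> HIT, frames=[3,1,-] (faults so far: 2)
  step 3: ref 1 -> HIT, frames=[3,1,-] (faults so far: 2)
  step 4: ref 1 -> HIT, frames=[3,1,-] (faults so far: 2)
  step 5: ref 4 -> FAULT, frames=[3,1,4] (faults so far: 3)
  step 6: ref 4 -> HIT, frames=[3,1,4] (faults so far: 3)
  step 7: ref 2 -> FAULT, evict 3, frames=[2,1,4] (faults so far: 4)
  step 8: ref 4 -> HIT, frames=[2,1,4] (faults so far: 4)
  step 9: ref 3 -> FAULT, evict 1, frames=[2,3,4] (faults so far: 5)
  FIFO total faults: 5
--- LRU ---
  step 0: ref 3 -> FAULT, frames=[3,-,-] (faults so far: 1)
  step 1: ref 1 -> FAULT, frames=[3,1,-] (faults so far: 2)
  step 2: ref 3 -> HIT, frames=[3,1,-] (faults so far: 2)
  step 3: ref 1 -> HIT, frames=[3,1,-] (faults so far: 2)
  step 4: ref 1 -> HIT, frames=[3,1,-] (faults so far: 2)
  step 5: ref 4 -> FAULT, frames=[3,1,4] (faults so far: 3)
  step 6: ref 4 -> HIT, frames=[3,1,4] (faults so far: 3)
  step 7: ref 2 -> FAULT, evict 3, frames=[2,1,4] (faults so far: 4)
  step 8: ref 4 -> HIT, frames=[2,1,4] (faults so far: 4)
  step 9: ref 3 -> FAULT, evict 1, frames=[2,3,4] (faults so far: 5)
  LRU total faults: 5
--- Optimal ---
  step 0: ref 3 -> FAULT, frames=[3,-,-] (faults so far: 1)
  step 1: ref 1 -> FAULT, frames=[3,1,-] (faults so far: 2)
  step 2: ref 3 -> HIT, frames=[3,1,-] (faults so far: 2)
  step 3: ref 1 -> HIT, frames=[3,1,-] (faults so far: 2)
  step 4: ref 1 -> HIT, frames=[3,1,-] (faults so far: 2)
  step 5: ref 4 -> FAULT, frames=[3,1,4] (faults so far: 3)
  step 6: ref 4 -> HIT, frames=[3,1,4] (faults so far: 3)
  step 7: ref 2 -> FAULT, evict 1, frames=[3,2,4] (faults so far: 4)
  step 8: ref 4 -> HIT, frames=[3,2,4] (faults so far: 4)
  step 9: ref 3 -> HIT, frames=[3,2,4] (faults so far: 4)
  Optimal total faults: 4

Answer: 5 5 4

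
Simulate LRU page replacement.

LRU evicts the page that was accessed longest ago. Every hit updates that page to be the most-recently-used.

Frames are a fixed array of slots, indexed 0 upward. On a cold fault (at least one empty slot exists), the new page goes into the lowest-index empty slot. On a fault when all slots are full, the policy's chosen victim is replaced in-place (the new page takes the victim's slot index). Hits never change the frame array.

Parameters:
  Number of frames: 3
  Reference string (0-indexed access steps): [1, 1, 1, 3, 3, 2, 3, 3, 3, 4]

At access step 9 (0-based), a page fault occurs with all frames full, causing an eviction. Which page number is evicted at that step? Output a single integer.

Answer: 1

Derivation:
Step 0: ref 1 -> FAULT, frames=[1,-,-]
Step 1: ref 1 -> HIT, frames=[1,-,-]
Step 2: ref 1 -> HIT, frames=[1,-,-]
Step 3: ref 3 -> FAULT, frames=[1,3,-]
Step 4: ref 3 -> HIT, frames=[1,3,-]
Step 5: ref 2 -> FAULT, frames=[1,3,2]
Step 6: ref 3 -> HIT, frames=[1,3,2]
Step 7: ref 3 -> HIT, frames=[1,3,2]
Step 8: ref 3 -> HIT, frames=[1,3,2]
Step 9: ref 4 -> FAULT, evict 1, frames=[4,3,2]
At step 9: evicted page 1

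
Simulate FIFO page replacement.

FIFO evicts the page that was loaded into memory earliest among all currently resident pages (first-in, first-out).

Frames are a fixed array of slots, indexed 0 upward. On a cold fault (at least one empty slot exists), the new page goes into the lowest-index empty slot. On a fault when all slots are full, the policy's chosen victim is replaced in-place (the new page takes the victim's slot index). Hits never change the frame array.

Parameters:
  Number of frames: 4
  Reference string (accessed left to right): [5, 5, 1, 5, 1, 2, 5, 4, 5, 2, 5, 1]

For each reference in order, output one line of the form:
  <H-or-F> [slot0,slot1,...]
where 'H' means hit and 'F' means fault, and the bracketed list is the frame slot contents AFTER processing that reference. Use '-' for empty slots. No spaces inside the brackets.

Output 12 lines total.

F [5,-,-,-]
H [5,-,-,-]
F [5,1,-,-]
H [5,1,-,-]
H [5,1,-,-]
F [5,1,2,-]
H [5,1,2,-]
F [5,1,2,4]
H [5,1,2,4]
H [5,1,2,4]
H [5,1,2,4]
H [5,1,2,4]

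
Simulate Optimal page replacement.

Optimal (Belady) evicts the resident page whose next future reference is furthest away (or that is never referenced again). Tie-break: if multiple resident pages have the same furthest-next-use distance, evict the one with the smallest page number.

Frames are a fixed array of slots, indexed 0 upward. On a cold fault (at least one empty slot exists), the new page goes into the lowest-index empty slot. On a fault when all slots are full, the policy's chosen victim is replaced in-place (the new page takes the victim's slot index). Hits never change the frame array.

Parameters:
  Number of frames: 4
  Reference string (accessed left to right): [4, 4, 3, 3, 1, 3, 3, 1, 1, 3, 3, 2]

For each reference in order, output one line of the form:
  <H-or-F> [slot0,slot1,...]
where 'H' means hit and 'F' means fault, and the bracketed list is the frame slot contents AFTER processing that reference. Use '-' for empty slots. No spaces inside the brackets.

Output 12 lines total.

F [4,-,-,-]
H [4,-,-,-]
F [4,3,-,-]
H [4,3,-,-]
F [4,3,1,-]
H [4,3,1,-]
H [4,3,1,-]
H [4,3,1,-]
H [4,3,1,-]
H [4,3,1,-]
H [4,3,1,-]
F [4,3,1,2]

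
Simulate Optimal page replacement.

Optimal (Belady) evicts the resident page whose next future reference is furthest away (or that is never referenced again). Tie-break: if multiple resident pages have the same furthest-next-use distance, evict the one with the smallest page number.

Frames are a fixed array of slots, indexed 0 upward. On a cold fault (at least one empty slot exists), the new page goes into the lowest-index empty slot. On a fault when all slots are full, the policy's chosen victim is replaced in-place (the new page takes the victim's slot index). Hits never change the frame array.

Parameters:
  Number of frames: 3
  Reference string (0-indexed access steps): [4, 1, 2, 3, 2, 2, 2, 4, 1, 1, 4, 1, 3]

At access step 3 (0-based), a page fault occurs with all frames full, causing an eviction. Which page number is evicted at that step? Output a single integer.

Answer: 1

Derivation:
Step 0: ref 4 -> FAULT, frames=[4,-,-]
Step 1: ref 1 -> FAULT, frames=[4,1,-]
Step 2: ref 2 -> FAULT, frames=[4,1,2]
Step 3: ref 3 -> FAULT, evict 1, frames=[4,3,2]
At step 3: evicted page 1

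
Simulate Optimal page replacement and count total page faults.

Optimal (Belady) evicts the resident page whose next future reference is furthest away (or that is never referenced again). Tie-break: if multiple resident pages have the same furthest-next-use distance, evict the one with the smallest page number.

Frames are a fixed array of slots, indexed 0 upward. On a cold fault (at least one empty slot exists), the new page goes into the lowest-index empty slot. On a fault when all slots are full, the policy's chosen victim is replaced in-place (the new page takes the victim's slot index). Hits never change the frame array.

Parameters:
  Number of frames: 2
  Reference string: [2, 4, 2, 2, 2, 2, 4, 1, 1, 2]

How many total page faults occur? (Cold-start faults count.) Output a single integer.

Answer: 3

Derivation:
Step 0: ref 2 → FAULT, frames=[2,-]
Step 1: ref 4 → FAULT, frames=[2,4]
Step 2: ref 2 → HIT, frames=[2,4]
Step 3: ref 2 → HIT, frames=[2,4]
Step 4: ref 2 → HIT, frames=[2,4]
Step 5: ref 2 → HIT, frames=[2,4]
Step 6: ref 4 → HIT, frames=[2,4]
Step 7: ref 1 → FAULT (evict 4), frames=[2,1]
Step 8: ref 1 → HIT, frames=[2,1]
Step 9: ref 2 → HIT, frames=[2,1]
Total faults: 3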